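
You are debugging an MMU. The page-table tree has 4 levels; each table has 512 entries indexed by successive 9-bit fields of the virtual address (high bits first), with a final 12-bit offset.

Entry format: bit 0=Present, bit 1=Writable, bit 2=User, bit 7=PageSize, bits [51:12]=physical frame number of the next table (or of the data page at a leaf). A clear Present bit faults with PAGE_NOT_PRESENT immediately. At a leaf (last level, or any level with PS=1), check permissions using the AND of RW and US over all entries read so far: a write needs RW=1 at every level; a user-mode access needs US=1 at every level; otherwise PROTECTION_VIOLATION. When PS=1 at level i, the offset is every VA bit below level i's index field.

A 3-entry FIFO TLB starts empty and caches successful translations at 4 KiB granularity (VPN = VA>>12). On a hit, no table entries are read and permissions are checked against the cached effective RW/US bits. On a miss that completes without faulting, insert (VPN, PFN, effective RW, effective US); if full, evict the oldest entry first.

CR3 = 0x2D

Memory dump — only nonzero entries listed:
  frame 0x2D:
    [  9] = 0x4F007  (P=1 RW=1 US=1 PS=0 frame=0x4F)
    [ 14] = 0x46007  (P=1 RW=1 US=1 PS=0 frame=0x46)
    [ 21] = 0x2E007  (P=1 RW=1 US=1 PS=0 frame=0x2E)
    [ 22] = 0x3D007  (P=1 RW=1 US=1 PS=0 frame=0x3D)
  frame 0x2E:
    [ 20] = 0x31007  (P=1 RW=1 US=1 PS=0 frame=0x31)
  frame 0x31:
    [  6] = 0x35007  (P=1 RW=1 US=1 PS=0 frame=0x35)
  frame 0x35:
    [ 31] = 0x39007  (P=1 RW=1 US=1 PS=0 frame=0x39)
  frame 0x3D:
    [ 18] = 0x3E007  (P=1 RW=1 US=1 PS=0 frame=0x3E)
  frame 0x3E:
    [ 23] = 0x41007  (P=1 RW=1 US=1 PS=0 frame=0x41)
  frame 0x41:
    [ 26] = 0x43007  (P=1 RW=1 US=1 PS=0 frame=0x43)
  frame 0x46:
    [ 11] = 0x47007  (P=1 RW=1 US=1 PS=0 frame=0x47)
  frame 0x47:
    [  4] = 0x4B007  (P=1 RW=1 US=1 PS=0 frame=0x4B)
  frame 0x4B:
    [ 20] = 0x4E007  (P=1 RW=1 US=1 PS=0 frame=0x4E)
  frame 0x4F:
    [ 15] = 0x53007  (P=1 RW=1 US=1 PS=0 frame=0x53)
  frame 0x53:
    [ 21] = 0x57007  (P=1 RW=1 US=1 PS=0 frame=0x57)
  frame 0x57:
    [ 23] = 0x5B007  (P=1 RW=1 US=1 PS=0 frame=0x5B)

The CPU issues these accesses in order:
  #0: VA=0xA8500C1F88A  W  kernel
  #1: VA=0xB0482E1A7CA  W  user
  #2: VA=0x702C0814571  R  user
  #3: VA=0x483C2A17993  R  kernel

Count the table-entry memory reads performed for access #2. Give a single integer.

Trace:
#0 VA=0xA8500C1F88A (w,kernel):
  L0: frame=0x2D idx=21 entry=0x2E007 [P=1 RW=1 US=1 PS=0]
  L1: frame=0x2E idx=20 entry=0x31007 [P=1 RW=1 US=1 PS=0]
  L2: frame=0x31 idx=6 entry=0x35007 [P=1 RW=1 US=1 PS=0]
  L3: frame=0x35 idx=31 entry=0x39007 [P=1 RW=1 US=1 PS=0]
  ⇒ phys 0x3988A  [4 reads]
#1 VA=0xB0482E1A7CA (w,user):
  L0: frame=0x2D idx=22 entry=0x3D007 [P=1 RW=1 US=1 PS=0]
  L1: frame=0x3D idx=18 entry=0x3E007 [P=1 RW=1 US=1 PS=0]
  L2: frame=0x3E idx=23 entry=0x41007 [P=1 RW=1 US=1 PS=0]
  L3: frame=0x41 idx=26 entry=0x43007 [P=1 RW=1 US=1 PS=0]
  ⇒ phys 0x437CA  [4 reads]
#2 VA=0x702C0814571 (r,user):
  L0: frame=0x2D idx=14 entry=0x46007 [P=1 RW=1 US=1 PS=0]
  L1: frame=0x46 idx=11 entry=0x47007 [P=1 RW=1 US=1 PS=0]
  L2: frame=0x47 idx=4 entry=0x4B007 [P=1 RW=1 US=1 PS=0]
  L3: frame=0x4B idx=20 entry=0x4E007 [P=1 RW=1 US=1 PS=0]
  ⇒ phys 0x4E571  [4 reads]
#3 VA=0x483C2A17993 (r,kernel):
  L0: frame=0x2D idx=9 entry=0x4F007 [P=1 RW=1 US=1 PS=0]
  L1: frame=0x4F idx=15 entry=0x53007 [P=1 RW=1 US=1 PS=0]
  L2: frame=0x53 idx=21 entry=0x57007 [P=1 RW=1 US=1 PS=0]
  L3: frame=0x57 idx=23 entry=0x5B007 [P=1 RW=1 US=1 PS=0]
  ⇒ phys 0x5B993  [4 reads]

Entries read for #2: 4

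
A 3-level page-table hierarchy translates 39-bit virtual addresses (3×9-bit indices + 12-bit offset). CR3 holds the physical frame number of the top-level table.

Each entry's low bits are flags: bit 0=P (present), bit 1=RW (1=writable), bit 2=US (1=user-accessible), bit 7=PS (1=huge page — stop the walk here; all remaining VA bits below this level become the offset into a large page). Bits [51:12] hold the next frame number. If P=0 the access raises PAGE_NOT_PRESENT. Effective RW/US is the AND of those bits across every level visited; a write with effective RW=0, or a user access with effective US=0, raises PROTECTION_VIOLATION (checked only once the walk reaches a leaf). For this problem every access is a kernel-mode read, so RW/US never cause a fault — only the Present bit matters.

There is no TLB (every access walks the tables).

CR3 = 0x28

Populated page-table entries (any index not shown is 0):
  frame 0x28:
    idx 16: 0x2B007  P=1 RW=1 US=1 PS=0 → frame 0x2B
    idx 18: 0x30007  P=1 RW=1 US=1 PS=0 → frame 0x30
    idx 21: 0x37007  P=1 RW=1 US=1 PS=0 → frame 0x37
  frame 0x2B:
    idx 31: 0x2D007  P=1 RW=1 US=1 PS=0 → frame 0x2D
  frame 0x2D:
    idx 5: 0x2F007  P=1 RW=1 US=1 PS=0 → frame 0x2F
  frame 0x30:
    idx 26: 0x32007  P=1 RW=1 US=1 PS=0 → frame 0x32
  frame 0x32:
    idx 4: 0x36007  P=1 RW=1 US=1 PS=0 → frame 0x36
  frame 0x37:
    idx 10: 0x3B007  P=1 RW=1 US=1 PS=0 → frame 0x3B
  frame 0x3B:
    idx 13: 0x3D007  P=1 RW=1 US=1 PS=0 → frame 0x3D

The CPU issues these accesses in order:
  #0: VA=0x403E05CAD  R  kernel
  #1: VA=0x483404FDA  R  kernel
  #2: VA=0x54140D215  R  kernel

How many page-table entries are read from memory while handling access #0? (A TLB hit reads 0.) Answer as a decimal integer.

Trace:
#0 VA=0x403E05CAD (r,kernel):
  L0: frame=0x28 idx=16 entry=0x2B007 [P=1 RW=1 US=1 PS=0]
  L1: frame=0x2B idx=31 entry=0x2D007 [P=1 RW=1 US=1 PS=0]
  L2: frame=0x2D idx=5 entry=0x2F007 [P=1 RW=1 US=1 PS=0]
  → PA=0x2FCAD  (3 entries read)
#1 VA=0x483404FDA (r,kernel):
  L0: frame=0x28 idx=18 entry=0x30007 [P=1 RW=1 US=1 PS=0]
  L1: frame=0x30 idx=26 entry=0x32007 [P=1 RW=1 US=1 PS=0]
  L2: frame=0x32 idx=4 entry=0x36007 [P=1 RW=1 US=1 PS=0]
  → PA=0x36FDA  (3 entries read)
#2 VA=0x54140D215 (r,kernel):
  L0: frame=0x28 idx=21 entry=0x37007 [P=1 RW=1 US=1 PS=0]
  L1: frame=0x37 idx=10 entry=0x3B007 [P=1 RW=1 US=1 PS=0]
  L2: frame=0x3B idx=13 entry=0x3D007 [P=1 RW=1 US=1 PS=0]
  → PA=0x3D215  (3 entries read)

Entries read for #0: 3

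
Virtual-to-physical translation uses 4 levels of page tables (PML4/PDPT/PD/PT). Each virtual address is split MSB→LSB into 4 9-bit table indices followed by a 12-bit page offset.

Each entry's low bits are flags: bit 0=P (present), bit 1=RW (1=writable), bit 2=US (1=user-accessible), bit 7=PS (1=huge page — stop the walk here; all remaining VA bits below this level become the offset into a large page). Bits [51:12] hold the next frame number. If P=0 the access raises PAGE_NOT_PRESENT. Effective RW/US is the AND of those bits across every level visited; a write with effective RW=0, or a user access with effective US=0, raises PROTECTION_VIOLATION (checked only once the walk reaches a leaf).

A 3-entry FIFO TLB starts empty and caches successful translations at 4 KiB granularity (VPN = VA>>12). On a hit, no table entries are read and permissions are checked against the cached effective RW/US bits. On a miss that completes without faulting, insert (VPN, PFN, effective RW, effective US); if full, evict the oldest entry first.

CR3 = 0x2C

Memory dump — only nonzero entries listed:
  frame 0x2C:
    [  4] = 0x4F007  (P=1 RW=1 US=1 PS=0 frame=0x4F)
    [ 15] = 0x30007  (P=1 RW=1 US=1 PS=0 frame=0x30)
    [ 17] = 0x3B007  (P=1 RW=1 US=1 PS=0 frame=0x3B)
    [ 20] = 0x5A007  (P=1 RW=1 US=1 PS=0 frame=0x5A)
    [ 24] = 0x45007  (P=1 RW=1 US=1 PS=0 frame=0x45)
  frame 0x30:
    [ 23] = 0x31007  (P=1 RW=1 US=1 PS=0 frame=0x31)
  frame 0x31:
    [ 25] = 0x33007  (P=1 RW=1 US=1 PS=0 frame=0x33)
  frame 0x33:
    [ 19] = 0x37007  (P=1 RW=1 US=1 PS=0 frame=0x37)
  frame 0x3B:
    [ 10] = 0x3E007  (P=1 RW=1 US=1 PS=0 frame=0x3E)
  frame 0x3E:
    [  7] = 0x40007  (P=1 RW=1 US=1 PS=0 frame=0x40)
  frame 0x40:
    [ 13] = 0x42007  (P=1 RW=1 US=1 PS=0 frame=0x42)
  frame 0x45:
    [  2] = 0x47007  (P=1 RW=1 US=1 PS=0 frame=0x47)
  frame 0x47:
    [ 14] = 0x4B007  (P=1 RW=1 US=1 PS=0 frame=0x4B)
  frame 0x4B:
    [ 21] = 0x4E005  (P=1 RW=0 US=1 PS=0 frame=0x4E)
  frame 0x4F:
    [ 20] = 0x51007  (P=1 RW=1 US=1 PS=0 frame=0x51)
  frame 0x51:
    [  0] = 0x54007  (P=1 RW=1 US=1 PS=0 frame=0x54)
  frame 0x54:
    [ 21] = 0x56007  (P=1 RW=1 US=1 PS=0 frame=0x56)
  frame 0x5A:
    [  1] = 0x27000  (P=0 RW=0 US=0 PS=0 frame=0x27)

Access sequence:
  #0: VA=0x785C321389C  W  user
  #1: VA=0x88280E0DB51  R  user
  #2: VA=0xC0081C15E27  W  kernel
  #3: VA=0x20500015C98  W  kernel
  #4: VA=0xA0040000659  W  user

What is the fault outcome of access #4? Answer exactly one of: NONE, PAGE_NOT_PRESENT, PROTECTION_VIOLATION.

Per-access translation:
#0 VA=0x785C321389C (w,user):
  L0: frame=0x2C idx=15 entry=0x30007 [P=1 RW=1 US=1 PS=0]
  L1: frame=0x30 idx=23 entry=0x31007 [P=1 RW=1 US=1 PS=0]
  L2: frame=0x31 idx=25 entry=0x33007 [P=1 RW=1 US=1 PS=0]
  L3: frame=0x33 idx=19 entry=0x37007 [P=1 RW=1 US=1 PS=0]
  → PA=0x3789C  (4 entries read)
#1 VA=0x88280E0DB51 (r,user):
  L0: frame=0x2C idx=17 entry=0x3B007 [P=1 RW=1 US=1 PS=0]
  L1: frame=0x3B idx=10 entry=0x3E007 [P=1 RW=1 US=1 PS=0]
  L2: frame=0x3E idx=7 entry=0x40007 [P=1 RW=1 US=1 PS=0]
  L3: frame=0x40 idx=13 entry=0x42007 [P=1 RW=1 US=1 PS=0]
  → PA=0x42B51  (4 entries read)
#2 VA=0xC0081C15E27 (w,kernel):
  L0: frame=0x2C idx=24 entry=0x45007 [P=1 RW=1 US=1 PS=0]
  L1: frame=0x45 idx=2 entry=0x47007 [P=1 RW=1 US=1 PS=0]
  L2: frame=0x47 idx=14 entry=0x4B007 [P=1 RW=1 US=1 PS=0]
  L3: frame=0x4B idx=21 entry=0x4E005 [P=1 RW=0 US=1 PS=0]
  ⇒ fault: PROTECTION_VIOLATION  — 4 lookups
#3 VA=0x20500015C98 (w,kernel):
  L0: frame=0x2C idx=4 entry=0x4F007 [P=1 RW=1 US=1 PS=0]
  L1: frame=0x4F idx=20 entry=0x51007 [P=1 RW=1 US=1 PS=0]
  L2: frame=0x51 idx=0 entry=0x54007 [P=1 RW=1 US=1 PS=0]
  L3: frame=0x54 idx=21 entry=0x56007 [P=1 RW=1 US=1 PS=0]
  → PA=0x56C98  (4 entries read)
#4 VA=0xA0040000659 (w,user):
  L0: frame=0x2C idx=20 entry=0x5A007 [P=1 RW=1 US=1 PS=0]
  L1: frame=0x5A idx=1 entry=0x27000 [P=0 RW=0 US=0 PS=0]
  ⇒ fault: PAGE_NOT_PRESENT  — 2 lookups

Access #4 fault: PAGE_NOT_PRESENT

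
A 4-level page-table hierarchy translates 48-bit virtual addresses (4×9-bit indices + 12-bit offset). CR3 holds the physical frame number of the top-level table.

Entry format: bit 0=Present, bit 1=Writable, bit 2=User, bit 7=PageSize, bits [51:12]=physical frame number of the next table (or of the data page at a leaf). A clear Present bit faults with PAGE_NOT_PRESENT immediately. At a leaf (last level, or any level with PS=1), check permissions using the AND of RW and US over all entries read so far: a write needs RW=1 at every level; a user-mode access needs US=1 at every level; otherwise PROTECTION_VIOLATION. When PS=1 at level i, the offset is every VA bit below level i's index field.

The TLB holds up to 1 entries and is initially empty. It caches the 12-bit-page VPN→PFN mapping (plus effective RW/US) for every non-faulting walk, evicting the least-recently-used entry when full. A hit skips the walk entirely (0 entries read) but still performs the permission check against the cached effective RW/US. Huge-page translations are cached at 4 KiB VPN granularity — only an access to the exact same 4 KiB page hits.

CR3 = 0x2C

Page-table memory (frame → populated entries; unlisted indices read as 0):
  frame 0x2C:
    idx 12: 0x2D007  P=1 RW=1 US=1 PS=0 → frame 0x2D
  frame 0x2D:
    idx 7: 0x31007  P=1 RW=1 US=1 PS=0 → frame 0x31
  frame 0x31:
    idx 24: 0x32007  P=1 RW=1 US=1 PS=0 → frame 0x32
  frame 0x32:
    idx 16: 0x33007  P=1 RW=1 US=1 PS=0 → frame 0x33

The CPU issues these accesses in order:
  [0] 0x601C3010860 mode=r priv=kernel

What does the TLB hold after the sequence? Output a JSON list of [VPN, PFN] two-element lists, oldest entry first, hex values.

Trace:
#0 VA=0x601C3010860 (r,kernel):
  lvl0: tbl 0x2C, slot 12 ⇒ 0x2D007 (P1/RW1/US1/PS0)
  lvl1: tbl 0x2D, slot 7 ⇒ 0x31007 (P1/RW1/US1/PS0)
  lvl2: tbl 0x31, slot 24 ⇒ 0x32007 (P1/RW1/US1/PS0)
  lvl3: tbl 0x32, slot 16 ⇒ 0x33007 (P1/RW1/US1/PS0)
  ✓ 0x33860  — 4 lookups

TLB: [["0x601C3010", "0x33"]]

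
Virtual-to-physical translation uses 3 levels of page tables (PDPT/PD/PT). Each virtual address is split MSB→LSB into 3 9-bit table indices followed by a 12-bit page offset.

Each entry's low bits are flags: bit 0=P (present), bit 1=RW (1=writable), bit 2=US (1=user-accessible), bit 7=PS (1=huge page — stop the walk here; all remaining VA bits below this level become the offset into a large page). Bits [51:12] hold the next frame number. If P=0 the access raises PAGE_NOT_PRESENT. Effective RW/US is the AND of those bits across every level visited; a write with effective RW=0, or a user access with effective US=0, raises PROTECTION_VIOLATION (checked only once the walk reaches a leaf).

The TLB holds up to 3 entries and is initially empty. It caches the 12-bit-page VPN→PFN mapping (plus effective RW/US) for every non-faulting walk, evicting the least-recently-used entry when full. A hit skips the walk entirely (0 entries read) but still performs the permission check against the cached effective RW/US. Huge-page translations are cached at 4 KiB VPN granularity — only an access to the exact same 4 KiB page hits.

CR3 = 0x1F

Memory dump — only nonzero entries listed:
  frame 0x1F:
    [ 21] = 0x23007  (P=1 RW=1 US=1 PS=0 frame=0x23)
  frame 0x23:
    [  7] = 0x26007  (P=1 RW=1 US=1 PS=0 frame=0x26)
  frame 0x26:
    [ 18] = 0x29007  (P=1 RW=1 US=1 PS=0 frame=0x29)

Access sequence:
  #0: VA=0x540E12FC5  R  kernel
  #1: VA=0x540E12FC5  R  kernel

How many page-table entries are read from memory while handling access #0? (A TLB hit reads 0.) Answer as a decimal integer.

Trace:
#0 VA=0x540E12FC5 (r,kernel):
  lvl0: tbl 0x1F, slot 21 ⇒ 0x23007 (P1/RW1/US1/PS0)
  lvl1: tbl 0x23, slot 7 ⇒ 0x26007 (P1/RW1/US1/PS0)
  lvl2: tbl 0x26, slot 18 ⇒ 0x29007 (P1/RW1/US1/PS0)
  → PA=0x29FC5  (3 entries read)
#1 VA=0x540E12FC5 (r,kernel):
  TLB hit vpn=0x540E12 → PA=0x29FC5

Entries read for #0: 3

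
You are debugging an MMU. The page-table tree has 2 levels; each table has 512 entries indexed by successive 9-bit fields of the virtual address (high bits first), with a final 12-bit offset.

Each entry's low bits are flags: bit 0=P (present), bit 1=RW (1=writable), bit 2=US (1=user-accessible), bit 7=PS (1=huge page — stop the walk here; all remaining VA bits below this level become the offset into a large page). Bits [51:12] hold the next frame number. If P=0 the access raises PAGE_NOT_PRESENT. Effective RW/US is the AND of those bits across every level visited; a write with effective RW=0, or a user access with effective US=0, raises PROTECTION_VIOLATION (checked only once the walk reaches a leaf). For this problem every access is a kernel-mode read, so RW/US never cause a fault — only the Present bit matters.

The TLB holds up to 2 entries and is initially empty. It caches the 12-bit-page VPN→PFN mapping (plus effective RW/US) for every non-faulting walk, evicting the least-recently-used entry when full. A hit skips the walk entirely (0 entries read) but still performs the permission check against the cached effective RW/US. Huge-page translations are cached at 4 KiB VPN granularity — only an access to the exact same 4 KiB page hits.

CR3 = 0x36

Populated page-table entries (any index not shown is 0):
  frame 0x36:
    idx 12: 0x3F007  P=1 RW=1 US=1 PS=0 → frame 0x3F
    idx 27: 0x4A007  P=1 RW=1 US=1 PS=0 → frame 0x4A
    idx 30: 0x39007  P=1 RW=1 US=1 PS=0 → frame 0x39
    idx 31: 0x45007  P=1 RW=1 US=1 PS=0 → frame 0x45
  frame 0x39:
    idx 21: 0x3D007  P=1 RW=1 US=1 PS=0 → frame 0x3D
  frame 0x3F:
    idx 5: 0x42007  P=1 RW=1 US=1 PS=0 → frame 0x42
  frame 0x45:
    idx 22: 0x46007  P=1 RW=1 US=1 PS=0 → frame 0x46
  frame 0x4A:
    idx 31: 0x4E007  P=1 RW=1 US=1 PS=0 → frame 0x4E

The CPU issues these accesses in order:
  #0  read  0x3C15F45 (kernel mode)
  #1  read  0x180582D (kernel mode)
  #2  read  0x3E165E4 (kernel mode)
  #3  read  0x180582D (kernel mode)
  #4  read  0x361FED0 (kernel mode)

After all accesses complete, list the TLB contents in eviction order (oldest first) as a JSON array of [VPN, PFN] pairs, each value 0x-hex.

Walk each access:
#0 VA=0x3C15F45 (r,kernel):
  L0: frame=0x36 idx=30 entry=0x39007 [P=1 RW=1 US=1 PS=0]
  L1: frame=0x39 idx=21 entry=0x3D007 [P=1 RW=1 US=1 PS=0]
  ⇒ phys 0x3DF45  [2 reads]
#1 VA=0x180582D (r,kernel):
  L0: frame=0x36 idx=12 entry=0x3F007 [P=1 RW=1 US=1 PS=0]
  L1: frame=0x3F idx=5 entry=0x42007 [P=1 RW=1 US=1 PS=0]
  ⇒ phys 0x4282D  [2 reads]
#2 VA=0x3E165E4 (r,kernel):
  L0: frame=0x36 idx=31 entry=0x45007 [P=1 RW=1 US=1 PS=0]
  L1: frame=0x45 idx=22 entry=0x46007 [P=1 RW=1 US=1 PS=0]
  ⇒ phys 0x465E4  [2 reads]
#3 VA=0x180582D (r,kernel):
  TLB hit vpn=0x1805 → PA=0x4282D
#4 VA=0x361FED0 (r,kernel):
  L0: frame=0x36 idx=27 entry=0x4A007 [P=1 RW=1 US=1 PS=0]
  L1: frame=0x4A idx=31 entry=0x4E007 [P=1 RW=1 US=1 PS=0]
  ⇒ phys 0x4EED0  [2 reads]

TLB: [["0x1805", "0x42"], ["0x361F", "0x4E"]]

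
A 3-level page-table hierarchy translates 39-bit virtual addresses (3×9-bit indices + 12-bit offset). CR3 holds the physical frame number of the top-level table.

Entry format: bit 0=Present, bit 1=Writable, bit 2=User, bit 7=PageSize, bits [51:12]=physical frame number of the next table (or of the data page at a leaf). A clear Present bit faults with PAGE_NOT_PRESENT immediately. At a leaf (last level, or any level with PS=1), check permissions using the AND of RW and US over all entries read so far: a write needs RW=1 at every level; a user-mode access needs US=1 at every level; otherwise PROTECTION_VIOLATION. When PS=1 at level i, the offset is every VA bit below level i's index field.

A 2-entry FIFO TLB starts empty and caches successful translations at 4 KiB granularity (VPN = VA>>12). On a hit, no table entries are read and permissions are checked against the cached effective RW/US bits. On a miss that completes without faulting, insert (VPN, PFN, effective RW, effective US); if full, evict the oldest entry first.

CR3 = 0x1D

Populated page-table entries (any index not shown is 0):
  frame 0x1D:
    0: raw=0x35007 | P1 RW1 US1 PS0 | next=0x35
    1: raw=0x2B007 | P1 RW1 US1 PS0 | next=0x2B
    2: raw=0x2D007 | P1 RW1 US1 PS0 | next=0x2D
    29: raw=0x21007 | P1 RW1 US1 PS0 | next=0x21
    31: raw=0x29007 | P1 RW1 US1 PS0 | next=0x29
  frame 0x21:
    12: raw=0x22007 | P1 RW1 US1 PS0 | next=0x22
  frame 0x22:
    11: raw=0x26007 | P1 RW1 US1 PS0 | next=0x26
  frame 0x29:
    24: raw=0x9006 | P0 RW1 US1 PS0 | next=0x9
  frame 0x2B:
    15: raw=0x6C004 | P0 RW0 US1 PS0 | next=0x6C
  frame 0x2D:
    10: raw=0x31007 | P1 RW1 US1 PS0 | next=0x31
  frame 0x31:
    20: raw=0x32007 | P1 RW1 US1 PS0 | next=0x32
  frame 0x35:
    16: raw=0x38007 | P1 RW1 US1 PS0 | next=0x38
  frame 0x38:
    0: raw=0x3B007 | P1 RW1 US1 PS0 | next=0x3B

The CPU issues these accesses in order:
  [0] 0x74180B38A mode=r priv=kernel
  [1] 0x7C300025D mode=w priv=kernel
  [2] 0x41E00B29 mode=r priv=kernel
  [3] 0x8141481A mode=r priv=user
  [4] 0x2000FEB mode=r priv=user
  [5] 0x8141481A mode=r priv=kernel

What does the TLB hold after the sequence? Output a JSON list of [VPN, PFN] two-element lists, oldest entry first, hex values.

Walk each access:
#0 VA=0x74180B38A (r,kernel):
  [0] read 0x1D idx=29: raw=0x21007 flags P=1 W=1 U=1 S=0
  [1] read 0x21 idx=12: raw=0x22007 flags P=1 W=1 U=1 S=0
  [2] read 0x22 idx=11: raw=0x26007 flags P=1 W=1 U=1 S=0
  → PA=0x2638A  (3 entries read)
#1 VA=0x7C300025D (w,kernel):
  [0] read 0x1D idx=31: raw=0x29007 flags P=1 W=1 U=1 S=0
  [1] read 0x29 idx=24: raw=0x9006 flags P=0 W=1 U=1 S=0
  ⇒ fault: PAGE_NOT_PRESENT  — 2 lookups
#2 VA=0x41E00B29 (r,kernel):
  [0] read 0x1D idx=1: raw=0x2B007 flags P=1 W=1 U=1 S=0
  [1] read 0x2B idx=15: raw=0x6C004 flags P=0 W=0 U=1 S=0
  ⇒ fault: PAGE_NOT_PRESENT  — 2 lookups
#3 VA=0x8141481A (r,user):
  [0] read 0x1D idx=2: raw=0x2D007 flags P=1 W=1 U=1 S=0
  [1] read 0x2D idx=10: raw=0x31007 flags P=1 W=1 U=1 S=0
  [2] read 0x31 idx=20: raw=0x32007 flags P=1 W=1 U=1 S=0
  → PA=0x3281A  (3 entries read)
#4 VA=0x2000FEB (r,user):
  [0] read 0x1D idx=0: raw=0x35007 flags P=1 W=1 U=1 S=0
  [1] read 0x35 idx=16: raw=0x38007 flags P=1 W=1 U=1 S=0
  [2] read 0x38 idx=0: raw=0x3B007 flags P=1 W=1 U=1 S=0
  → PA=0x3BFEB  (3 entries read)
#5 VA=0x8141481A (r,kernel):
  TLB hit vpn=0x81414 → PA=0x3281A

TLB: [["0x81414", "0x32"], ["0x2000", "0x3B"]]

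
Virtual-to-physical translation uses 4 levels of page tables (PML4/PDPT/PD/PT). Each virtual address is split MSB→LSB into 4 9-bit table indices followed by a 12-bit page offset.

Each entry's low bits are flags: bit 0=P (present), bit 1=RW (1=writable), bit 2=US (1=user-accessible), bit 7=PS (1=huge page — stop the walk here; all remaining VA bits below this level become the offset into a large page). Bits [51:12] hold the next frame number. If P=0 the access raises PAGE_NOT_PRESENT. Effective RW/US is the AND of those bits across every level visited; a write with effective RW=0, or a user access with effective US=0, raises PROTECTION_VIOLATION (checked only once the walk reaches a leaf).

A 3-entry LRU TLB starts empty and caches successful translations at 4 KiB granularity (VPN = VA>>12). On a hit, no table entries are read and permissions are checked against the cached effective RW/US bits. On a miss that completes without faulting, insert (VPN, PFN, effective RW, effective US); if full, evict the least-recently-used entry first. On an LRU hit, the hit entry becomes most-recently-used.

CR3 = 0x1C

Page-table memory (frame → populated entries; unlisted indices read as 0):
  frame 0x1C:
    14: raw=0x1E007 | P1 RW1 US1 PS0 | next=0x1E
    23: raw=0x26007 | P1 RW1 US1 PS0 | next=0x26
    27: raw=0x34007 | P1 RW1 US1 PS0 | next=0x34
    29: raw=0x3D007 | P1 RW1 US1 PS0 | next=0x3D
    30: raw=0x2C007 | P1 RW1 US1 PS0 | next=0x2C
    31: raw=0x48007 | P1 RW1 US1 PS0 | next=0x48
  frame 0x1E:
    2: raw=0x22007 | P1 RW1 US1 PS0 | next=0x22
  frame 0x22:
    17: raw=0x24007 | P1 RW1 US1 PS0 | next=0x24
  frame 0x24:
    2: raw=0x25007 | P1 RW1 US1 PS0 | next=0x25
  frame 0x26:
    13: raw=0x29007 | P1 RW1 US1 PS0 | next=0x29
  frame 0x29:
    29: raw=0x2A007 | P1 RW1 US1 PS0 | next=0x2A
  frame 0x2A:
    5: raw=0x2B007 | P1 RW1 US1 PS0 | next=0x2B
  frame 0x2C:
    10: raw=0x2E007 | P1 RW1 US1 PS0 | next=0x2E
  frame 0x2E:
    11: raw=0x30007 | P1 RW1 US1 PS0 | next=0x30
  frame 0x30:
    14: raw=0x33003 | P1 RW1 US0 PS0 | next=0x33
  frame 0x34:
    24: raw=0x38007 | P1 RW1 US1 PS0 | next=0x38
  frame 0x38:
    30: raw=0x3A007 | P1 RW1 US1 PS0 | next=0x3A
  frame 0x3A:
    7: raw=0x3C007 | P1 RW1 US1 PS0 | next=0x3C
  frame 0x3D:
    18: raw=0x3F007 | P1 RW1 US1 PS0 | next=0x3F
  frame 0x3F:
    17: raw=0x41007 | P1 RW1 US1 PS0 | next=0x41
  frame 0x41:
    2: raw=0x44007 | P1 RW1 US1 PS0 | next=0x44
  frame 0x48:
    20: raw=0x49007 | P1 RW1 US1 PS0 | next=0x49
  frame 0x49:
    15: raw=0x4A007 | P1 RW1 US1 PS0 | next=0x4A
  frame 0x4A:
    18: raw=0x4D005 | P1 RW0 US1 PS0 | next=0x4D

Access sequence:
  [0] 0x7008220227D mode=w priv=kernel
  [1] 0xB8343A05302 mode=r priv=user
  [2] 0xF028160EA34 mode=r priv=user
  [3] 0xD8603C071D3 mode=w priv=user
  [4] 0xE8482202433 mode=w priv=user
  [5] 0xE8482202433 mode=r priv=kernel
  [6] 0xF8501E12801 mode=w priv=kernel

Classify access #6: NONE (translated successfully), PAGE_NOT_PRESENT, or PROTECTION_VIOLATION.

Walk each access:
#0 VA=0x7008220227D (w,kernel):
  L0 @0x1C[14] → 0x1E007  P=1,RW=1,US=1,PS=0
  L1 @0x1E[2] → 0x22007  P=1,RW=1,US=1,PS=0
  L2 @0x22[17] → 0x24007  P=1,RW=1,US=1,PS=0
  L3 @0x24[2] → 0x25007  P=1,RW=1,US=1,PS=0
  ⇒ phys 0x2527D  [4 reads]
#1 VA=0xB8343A05302 (r,user):
  L0 @0x1C[23] → 0x26007  P=1,RW=1,US=1,PS=0
  L1 @0x26[13] → 0x29007  P=1,RW=1,US=1,PS=0
  L2 @0x29[29] → 0x2A007  P=1,RW=1,US=1,PS=0
  L3 @0x2A[5] → 0x2B007  P=1,RW=1,US=1,PS=0
  ⇒ phys 0x2B302  [4 reads]
#2 VA=0xF028160EA34 (r,user):
  L0 @0x1C[30] → 0x2C007  P=1,RW=1,US=1,PS=0
  L1 @0x2C[10] → 0x2E007  P=1,RW=1,US=1,PS=0
  L2 @0x2E[11] → 0x30007  P=1,RW=1,US=1,PS=0
  L3 @0x30[14] → 0x33003  P=1,RW=1,US=0,PS=0
  → PROTECTION_VIOLATION  (4 entries read)
#3 VA=0xD8603C071D3 (w,user):
  L0 @0x1C[27] → 0x34007  P=1,RW=1,US=1,PS=0
  L1 @0x34[24] → 0x38007  P=1,RW=1,US=1,PS=0
  L2 @0x38[30] → 0x3A007  P=1,RW=1,US=1,PS=0
  L3 @0x3A[7] → 0x3C007  P=1,RW=1,US=1,PS=0
  ⇒ phys 0x3C1D3  [4 reads]
#4 VA=0xE8482202433 (w,user):
  L0 @0x1C[29] → 0x3D007  P=1,RW=1,US=1,PS=0
  L1 @0x3D[18] → 0x3F007  P=1,RW=1,US=1,PS=0
  L2 @0x3F[17] → 0x41007  P=1,RW=1,US=1,PS=0
  L3 @0x41[2] → 0x44007  P=1,RW=1,US=1,PS=0
  ⇒ phys 0x44433  [4 reads]
#5 VA=0xE8482202433 (r,kernel):
  TLB hit vpn=0xE8482202 → PA=0x44433
#6 VA=0xF8501E12801 (w,kernel):
  L0 @0x1C[31] → 0x48007  P=1,RW=1,US=1,PS=0
  L1 @0x48[20] → 0x49007  P=1,RW=1,US=1,PS=0
  L2 @0x49[15] → 0x4A007  P=1,RW=1,US=1,PS=0
  L3 @0x4A[18] → 0x4D005  P=1,RW=0,US=1,PS=0
  → PROTECTION_VIOLATION  (4 entries read)

Access #6 fault: PROTECTION_VIOLATION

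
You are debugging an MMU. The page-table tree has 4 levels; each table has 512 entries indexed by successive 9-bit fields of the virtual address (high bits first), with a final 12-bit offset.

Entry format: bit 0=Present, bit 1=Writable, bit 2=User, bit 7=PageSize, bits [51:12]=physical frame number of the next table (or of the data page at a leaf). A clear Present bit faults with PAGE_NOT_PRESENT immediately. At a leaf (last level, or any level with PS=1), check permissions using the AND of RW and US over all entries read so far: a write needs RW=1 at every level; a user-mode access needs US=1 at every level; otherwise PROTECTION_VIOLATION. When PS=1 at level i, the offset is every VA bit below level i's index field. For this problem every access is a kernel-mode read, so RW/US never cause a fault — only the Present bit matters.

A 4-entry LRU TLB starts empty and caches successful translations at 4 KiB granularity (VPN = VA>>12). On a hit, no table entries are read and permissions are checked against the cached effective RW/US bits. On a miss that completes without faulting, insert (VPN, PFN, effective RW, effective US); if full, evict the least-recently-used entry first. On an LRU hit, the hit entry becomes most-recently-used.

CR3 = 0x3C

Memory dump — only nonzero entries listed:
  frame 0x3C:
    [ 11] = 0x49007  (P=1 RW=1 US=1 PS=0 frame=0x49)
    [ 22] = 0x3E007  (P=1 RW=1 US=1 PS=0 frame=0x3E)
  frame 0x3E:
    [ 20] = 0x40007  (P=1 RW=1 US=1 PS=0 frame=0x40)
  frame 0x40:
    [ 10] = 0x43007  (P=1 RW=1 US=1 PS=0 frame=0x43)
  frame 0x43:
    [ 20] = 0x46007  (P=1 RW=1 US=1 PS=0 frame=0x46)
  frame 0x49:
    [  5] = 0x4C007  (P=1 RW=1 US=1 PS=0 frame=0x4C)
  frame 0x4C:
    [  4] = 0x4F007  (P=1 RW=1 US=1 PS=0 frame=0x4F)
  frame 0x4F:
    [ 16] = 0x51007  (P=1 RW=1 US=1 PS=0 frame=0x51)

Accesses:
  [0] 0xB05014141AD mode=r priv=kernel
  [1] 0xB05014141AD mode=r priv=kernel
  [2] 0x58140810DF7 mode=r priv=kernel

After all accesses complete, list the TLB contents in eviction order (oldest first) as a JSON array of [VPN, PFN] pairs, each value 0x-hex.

Walk each access:
#0 VA=0xB05014141AD (r,kernel):
  lvl0: tbl 0x3C, slot 22 ⇒ 0x3E007 (P1/RW1/US1/PS0)
  lvl1: tbl 0x3E, slot 20 ⇒ 0x40007 (P1/RW1/US1/PS0)
  lvl2: tbl 0x40, slot 10 ⇒ 0x43007 (P1/RW1/US1/PS0)
  lvl3: tbl 0x43, slot 20 ⇒ 0x46007 (P1/RW1/US1/PS0)
  → PA=0x461AD  (4 entries read)
#1 VA=0xB05014141AD (r,kernel):
  TLB hit vpn=0xB0501414 → PA=0x461AD
#2 VA=0x58140810DF7 (r,kernel):
  lvl0: tbl 0x3C, slot 11 ⇒ 0x49007 (P1/RW1/US1/PS0)
  lvl1: tbl 0x49, slot 5 ⇒ 0x4C007 (P1/RW1/US1/PS0)
  lvl2: tbl 0x4C, slot 4 ⇒ 0x4F007 (P1/RW1/US1/PS0)
  lvl3: tbl 0x4F, slot 16 ⇒ 0x51007 (P1/RW1/US1/PS0)
  → PA=0x51DF7  (4 entries read)

TLB: [["0xB0501414", "0x46"], ["0x58140810", "0x51"]]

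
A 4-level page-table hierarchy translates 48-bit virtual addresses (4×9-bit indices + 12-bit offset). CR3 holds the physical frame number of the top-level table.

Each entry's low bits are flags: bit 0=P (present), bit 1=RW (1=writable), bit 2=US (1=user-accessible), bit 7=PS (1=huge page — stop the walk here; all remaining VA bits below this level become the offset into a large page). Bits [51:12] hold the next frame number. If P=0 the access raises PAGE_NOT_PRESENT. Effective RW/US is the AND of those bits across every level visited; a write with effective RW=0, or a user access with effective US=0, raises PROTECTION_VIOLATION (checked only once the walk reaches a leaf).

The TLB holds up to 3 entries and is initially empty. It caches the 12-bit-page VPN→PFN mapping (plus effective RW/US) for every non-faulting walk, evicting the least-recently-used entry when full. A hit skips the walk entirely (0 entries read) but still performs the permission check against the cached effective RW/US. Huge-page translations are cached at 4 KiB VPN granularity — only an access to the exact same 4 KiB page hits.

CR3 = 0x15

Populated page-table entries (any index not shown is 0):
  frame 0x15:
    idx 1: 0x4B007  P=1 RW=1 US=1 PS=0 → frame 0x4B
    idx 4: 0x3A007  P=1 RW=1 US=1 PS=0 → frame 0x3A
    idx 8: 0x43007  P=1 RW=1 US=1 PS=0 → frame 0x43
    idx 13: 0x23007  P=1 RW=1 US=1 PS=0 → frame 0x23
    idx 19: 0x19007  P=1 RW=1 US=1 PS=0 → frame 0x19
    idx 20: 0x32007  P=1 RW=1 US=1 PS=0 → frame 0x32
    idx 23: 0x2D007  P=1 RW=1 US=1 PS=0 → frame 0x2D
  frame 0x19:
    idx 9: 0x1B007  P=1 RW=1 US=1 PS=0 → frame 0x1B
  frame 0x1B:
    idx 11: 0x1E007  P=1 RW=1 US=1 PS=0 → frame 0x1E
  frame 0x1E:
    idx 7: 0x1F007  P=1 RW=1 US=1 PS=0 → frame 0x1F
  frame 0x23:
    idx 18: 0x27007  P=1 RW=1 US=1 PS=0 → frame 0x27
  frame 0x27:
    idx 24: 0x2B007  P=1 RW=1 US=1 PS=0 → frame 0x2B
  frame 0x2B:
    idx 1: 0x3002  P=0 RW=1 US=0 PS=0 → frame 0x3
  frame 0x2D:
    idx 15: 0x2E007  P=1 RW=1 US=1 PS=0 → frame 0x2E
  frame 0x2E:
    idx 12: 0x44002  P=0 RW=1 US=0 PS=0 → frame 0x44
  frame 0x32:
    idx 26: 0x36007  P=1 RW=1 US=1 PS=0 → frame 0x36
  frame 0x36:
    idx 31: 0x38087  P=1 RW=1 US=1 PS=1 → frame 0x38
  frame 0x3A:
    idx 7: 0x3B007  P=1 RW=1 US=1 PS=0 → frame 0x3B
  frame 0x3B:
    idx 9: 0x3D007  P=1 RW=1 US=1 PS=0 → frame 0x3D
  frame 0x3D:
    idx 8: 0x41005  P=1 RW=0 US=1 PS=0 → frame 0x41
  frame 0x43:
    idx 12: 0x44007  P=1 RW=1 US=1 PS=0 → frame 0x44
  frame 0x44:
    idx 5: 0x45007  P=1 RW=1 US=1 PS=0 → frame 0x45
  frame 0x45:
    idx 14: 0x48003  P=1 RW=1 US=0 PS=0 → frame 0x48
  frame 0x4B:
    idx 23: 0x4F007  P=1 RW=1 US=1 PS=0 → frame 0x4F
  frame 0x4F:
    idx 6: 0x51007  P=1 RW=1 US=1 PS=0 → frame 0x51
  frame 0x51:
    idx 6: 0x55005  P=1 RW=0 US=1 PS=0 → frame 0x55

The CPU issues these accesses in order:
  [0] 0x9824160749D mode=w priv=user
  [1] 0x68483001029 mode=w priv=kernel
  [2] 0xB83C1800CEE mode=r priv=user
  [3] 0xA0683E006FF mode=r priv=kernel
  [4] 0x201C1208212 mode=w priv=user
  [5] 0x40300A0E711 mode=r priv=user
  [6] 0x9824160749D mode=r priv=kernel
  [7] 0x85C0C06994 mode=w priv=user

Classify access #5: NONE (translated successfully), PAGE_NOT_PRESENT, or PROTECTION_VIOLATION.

Walk each access:
#0 VA=0x9824160749D (w,user):
  L0 @0x15[19] → 0x19007  P=1,RW=1,US=1,PS=0
  L1 @0x19[9] → 0x1B007  P=1,RW=1,US=1,PS=0
  L2 @0x1B[11] → 0x1E007  P=1,RW=1,US=1,PS=0
  L3 @0x1E[7] → 0x1F007  P=1,RW=1,US=1,PS=0
  ⇒ phys 0x1F49D  [4 reads]
#1 VA=0x68483001029 (w,kernel):
  L0 @0x15[13] → 0x23007  P=1,RW=1,US=1,PS=0
  L1 @0x23[18] → 0x27007  P=1,RW=1,US=1,PS=0
  L2 @0x27[24] → 0x2B007  P=1,RW=1,US=1,PS=0
  L3 @0x2B[1] → 0x3002  P=0,RW=1,US=0,PS=0
  ⇒ fault: PAGE_NOT_PRESENT  — 4 lookups
#2 VA=0xB83C1800CEE (r,user):
  L0 @0x15[23] → 0x2D007  P=1,RW=1,US=1,PS=0
  L1 @0x2D[15] → 0x2E007  P=1,RW=1,US=1,PS=0
  L2 @0x2E[12] → 0x44002  P=0,RW=1,US=0,PS=0
  ⇒ fault: PAGE_NOT_PRESENT  — 3 lookups
#3 VA=0xA0683E006FF (r,kernel):
  L0 @0x15[20] → 0x32007  P=1,RW=1,US=1,PS=0
  L1 @0x32[26] → 0x36007  P=1,RW=1,US=1,PS=0
  L2 @0x36[31] → 0x38087  P=1,RW=1,US=1,PS=1
  ⇒ phys 0x386FF (huge @L2)  [3 reads]
#4 VA=0x201C1208212 (w,user):
  L0 @0x15[4] → 0x3A007  P=1,RW=1,US=1,PS=0
  L1 @0x3A[7] → 0x3B007  P=1,RW=1,US=1,PS=0
  L2 @0x3B[9] → 0x3D007  P=1,RW=1,US=1,PS=0
  L3 @0x3D[8] → 0x41005  P=1,RW=0,US=1,PS=0
  ⇒ fault: PROTECTION_VIOLATION  — 4 lookups
#5 VA=0x40300A0E711 (r,user):
  L0 @0x15[8] → 0x43007  P=1,RW=1,US=1,PS=0
  L1 @0x43[12] → 0x44007  P=1,RW=1,US=1,PS=0
  L2 @0x44[5] → 0x45007  P=1,RW=1,US=1,PS=0
  L3 @0x45[14] → 0x48003  P=1,RW=1,US=0,PS=0
  ⇒ fault: PROTECTION_VIOLATION  — 4 lookups
#6 VA=0x9824160749D (r,kernel):
  TLB hit vpn=0x98241607 → PA=0x1F49D
#7 VA=0x85C0C06994 (w,user):
  L0 @0x15[1] → 0x4B007  P=1,RW=1,US=1,PS=0
  L1 @0x4B[23] → 0x4F007  P=1,RW=1,US=1,PS=0
  L2 @0x4F[6] → 0x51007  P=1,RW=1,US=1,PS=0
  L3 @0x51[6] → 0x55005  P=1,RW=0,US=1,PS=0
  ⇒ fault: PROTECTION_VIOLATION  — 4 lookups

Access #5 fault: PROTECTION_VIOLATION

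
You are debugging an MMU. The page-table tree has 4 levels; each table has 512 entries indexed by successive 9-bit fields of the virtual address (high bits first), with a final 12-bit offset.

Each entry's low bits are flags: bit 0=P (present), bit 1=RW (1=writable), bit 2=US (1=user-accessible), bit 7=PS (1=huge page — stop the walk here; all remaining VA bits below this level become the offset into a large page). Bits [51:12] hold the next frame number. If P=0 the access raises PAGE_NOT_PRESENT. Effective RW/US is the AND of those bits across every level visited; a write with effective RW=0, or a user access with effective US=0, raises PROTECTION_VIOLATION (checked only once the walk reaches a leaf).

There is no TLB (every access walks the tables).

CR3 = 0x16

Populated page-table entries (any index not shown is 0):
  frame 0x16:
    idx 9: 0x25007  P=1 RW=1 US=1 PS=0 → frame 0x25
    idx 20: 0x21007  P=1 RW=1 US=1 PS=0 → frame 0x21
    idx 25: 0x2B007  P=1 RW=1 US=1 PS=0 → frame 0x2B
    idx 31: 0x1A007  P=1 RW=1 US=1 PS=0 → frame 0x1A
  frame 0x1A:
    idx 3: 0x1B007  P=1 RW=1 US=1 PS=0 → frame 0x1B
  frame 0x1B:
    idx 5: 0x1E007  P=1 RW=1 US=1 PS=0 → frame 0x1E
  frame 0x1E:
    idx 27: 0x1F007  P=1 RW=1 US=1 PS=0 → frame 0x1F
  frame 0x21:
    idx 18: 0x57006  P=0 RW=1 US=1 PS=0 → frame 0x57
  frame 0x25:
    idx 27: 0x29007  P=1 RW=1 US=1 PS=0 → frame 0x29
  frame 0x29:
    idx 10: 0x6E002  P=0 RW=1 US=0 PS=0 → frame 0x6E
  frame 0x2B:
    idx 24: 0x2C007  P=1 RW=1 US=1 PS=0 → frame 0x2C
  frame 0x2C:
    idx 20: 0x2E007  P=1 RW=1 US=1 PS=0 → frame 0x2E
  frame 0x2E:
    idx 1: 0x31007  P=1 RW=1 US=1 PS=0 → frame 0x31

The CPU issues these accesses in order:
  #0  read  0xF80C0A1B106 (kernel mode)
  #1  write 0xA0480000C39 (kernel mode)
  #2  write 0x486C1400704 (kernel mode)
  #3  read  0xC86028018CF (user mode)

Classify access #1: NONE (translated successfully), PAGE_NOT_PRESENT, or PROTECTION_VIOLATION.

Walk each access:
#0 VA=0xF80C0A1B106 (r,kernel):
  [0] read 0x16 idx=31: raw=0x1A007 flags P=1 W=1 U=1 S=0
  [1] read 0x1A idx=3: raw=0x1B007 flags P=1 W=1 U=1 S=0
  [2] read 0x1B idx=5: raw=0x1E007 flags P=1 W=1 U=1 S=0
  [3] read 0x1E idx=27: raw=0x1F007 flags P=1 W=1 U=1 S=0
  → PA=0x1F106  (4 entries read)
#1 VA=0xA0480000C39 (w,kernel):
  [0] read 0x16 idx=20: raw=0x21007 flags P=1 W=1 U=1 S=0
  [1] read 0x21 idx=18: raw=0x57006 flags P=0 W=1 U=1 S=0
  ⇒ fault: PAGE_NOT_PRESENT  — 2 lookups
#2 VA=0x486C1400704 (w,kernel):
  [0] read 0x16 idx=9: raw=0x25007 flags P=1 W=1 U=1 S=0
  [1] read 0x25 idx=27: raw=0x29007 flags P=1 W=1 U=1 S=0
  [2] read 0x29 idx=10: raw=0x6E002 flags P=0 W=1 U=0 S=0
  ⇒ fault: PAGE_NOT_PRESENT  — 3 lookups
#3 VA=0xC86028018CF (r,user):
  [0] read 0x16 idx=25: raw=0x2B007 flags P=1 W=1 U=1 S=0
  [1] read 0x2B idx=24: raw=0x2C007 flags P=1 W=1 U=1 S=0
  [2] read 0x2C idx=20: raw=0x2E007 flags P=1 W=1 U=1 S=0
  [3] read 0x2E idx=1: raw=0x31007 flags P=1 W=1 U=1 S=0
  → PA=0x318CF  (4 entries read)

Access #1 fault: PAGE_NOT_PRESENT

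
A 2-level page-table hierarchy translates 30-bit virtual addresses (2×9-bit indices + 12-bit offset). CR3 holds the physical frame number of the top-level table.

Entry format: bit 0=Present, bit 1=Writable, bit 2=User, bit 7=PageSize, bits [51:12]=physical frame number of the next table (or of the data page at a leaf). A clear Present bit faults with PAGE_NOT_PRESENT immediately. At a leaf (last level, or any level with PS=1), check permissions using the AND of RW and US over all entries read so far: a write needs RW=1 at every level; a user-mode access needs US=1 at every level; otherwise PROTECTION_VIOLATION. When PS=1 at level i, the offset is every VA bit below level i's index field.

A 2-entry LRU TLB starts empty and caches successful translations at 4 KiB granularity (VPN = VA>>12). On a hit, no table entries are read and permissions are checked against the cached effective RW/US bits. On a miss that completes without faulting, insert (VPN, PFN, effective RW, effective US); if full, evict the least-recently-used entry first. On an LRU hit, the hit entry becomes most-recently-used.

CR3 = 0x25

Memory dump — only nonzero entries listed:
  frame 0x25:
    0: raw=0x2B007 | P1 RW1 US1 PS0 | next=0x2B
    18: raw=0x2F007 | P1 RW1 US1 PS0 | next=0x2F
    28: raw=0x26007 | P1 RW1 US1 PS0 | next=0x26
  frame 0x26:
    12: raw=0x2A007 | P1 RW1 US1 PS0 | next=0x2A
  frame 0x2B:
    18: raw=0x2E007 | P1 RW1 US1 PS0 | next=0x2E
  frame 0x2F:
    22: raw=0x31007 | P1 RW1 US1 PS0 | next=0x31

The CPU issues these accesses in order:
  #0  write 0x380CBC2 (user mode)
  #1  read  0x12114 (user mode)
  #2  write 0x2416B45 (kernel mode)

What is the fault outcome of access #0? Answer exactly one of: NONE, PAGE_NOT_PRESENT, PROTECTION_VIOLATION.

Trace:
#0 VA=0x380CBC2 (w,user):
  [0] read 0x25 idx=28: raw=0x26007 flags P=1 W=1 U=1 S=0
  [1] read 0x26 idx=12: raw=0x2A007 flags P=1 W=1 U=1 S=0
  ⇒ phys 0x2ABC2  [2 reads]
#1 VA=0x12114 (r,user):
  [0] read 0x25 idx=0: raw=0x2B007 flags P=1 W=1 U=1 S=0
  [1] read 0x2B idx=18: raw=0x2E007 flags P=1 W=1 U=1 S=0
  ⇒ phys 0x2E114  [2 reads]
#2 VA=0x2416B45 (w,kernel):
  [0] read 0x25 idx=18: raw=0x2F007 flags P=1 W=1 U=1 S=0
  [1] read 0x2F idx=22: raw=0x31007 flags P=1 W=1 U=1 S=0
  ⇒ phys 0x31B45  [2 reads]

Access #0 fault: NONE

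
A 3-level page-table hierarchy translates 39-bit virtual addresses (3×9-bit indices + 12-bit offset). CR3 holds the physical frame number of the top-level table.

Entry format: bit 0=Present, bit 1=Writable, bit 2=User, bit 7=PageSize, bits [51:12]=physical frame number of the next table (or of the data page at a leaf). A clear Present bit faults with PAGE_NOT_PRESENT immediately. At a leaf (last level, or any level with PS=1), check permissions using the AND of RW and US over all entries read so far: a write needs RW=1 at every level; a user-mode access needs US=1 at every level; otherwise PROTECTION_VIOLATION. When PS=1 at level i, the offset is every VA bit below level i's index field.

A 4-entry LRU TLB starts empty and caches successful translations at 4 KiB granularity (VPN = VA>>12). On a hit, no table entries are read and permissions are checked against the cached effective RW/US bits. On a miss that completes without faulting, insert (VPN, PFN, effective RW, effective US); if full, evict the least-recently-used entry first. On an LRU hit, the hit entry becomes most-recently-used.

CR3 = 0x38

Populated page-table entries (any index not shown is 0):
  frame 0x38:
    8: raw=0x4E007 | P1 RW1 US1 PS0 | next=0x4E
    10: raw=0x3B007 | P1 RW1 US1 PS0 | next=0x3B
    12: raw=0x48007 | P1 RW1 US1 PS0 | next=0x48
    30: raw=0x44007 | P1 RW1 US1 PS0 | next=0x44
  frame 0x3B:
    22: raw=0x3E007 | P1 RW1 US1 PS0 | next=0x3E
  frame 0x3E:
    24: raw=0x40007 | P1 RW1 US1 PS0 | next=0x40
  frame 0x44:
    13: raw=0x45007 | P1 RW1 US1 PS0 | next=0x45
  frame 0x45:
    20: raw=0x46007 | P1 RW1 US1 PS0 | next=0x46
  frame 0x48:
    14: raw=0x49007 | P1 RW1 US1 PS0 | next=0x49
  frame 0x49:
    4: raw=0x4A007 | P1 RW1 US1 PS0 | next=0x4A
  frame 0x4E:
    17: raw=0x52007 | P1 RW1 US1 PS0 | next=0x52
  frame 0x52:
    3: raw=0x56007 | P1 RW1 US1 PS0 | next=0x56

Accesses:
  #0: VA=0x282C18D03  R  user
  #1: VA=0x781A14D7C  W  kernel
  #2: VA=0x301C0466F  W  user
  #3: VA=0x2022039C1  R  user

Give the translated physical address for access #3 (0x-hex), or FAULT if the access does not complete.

Trace:
#0 VA=0x282C18D03 (r,user):
  L0: frame=0x38 idx=10 entry=0x3B007 [P=1 RW=1 US=1 PS=0]
  L1: frame=0x3B idx=22 entry=0x3E007 [P=1 RW=1 US=1 PS=0]
  L2: frame=0x3E idx=24 entry=0x40007 [P=1 RW=1 US=1 PS=0]
  ✓ 0x40D03  — 3 lookups
#1 VA=0x781A14D7C (w,kernel):
  L0: frame=0x38 idx=30 entry=0x44007 [P=1 RW=1 US=1 PS=0]
  L1: frame=0x44 idx=13 entry=0x45007 [P=1 RW=1 US=1 PS=0]
  L2: frame=0x45 idx=20 entry=0x46007 [P=1 RW=1 US=1 PS=0]
  ✓ 0x46D7C  — 3 lookups
#2 VA=0x301C0466F (w,user):
  L0: frame=0x38 idx=12 entry=0x48007 [P=1 RW=1 US=1 PS=0]
  L1: frame=0x48 idx=14 entry=0x49007 [P=1 RW=1 US=1 PS=0]
  L2: frame=0x49 idx=4 entry=0x4A007 [P=1 RW=1 US=1 PS=0]
  ✓ 0x4A66F  — 3 lookups
#3 VA=0x2022039C1 (r,user):
  L0: frame=0x38 idx=8 entry=0x4E007 [P=1 RW=1 US=1 PS=0]
  L1: frame=0x4E idx=17 entry=0x52007 [P=1 RW=1 US=1 PS=0]
  L2: frame=0x52 idx=3 entry=0x56007 [P=1 RW=1 US=1 PS=0]
  ✓ 0x569C1  — 3 lookups

Access #3 PA: 0x569C1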